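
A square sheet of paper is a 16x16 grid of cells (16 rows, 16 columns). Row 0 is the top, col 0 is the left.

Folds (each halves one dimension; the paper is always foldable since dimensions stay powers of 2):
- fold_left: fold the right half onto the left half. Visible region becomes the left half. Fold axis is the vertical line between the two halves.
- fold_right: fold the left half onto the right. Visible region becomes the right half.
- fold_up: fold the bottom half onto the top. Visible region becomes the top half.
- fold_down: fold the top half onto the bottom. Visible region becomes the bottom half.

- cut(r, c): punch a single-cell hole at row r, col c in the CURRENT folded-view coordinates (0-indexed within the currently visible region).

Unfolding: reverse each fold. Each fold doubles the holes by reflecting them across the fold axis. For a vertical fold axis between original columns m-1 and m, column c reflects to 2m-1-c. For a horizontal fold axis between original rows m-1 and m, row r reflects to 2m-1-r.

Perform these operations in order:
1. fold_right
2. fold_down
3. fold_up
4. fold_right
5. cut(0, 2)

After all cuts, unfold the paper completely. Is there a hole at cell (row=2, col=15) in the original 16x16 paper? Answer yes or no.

Op 1 fold_right: fold axis v@8; visible region now rows[0,16) x cols[8,16) = 16x8
Op 2 fold_down: fold axis h@8; visible region now rows[8,16) x cols[8,16) = 8x8
Op 3 fold_up: fold axis h@12; visible region now rows[8,12) x cols[8,16) = 4x8
Op 4 fold_right: fold axis v@12; visible region now rows[8,12) x cols[12,16) = 4x4
Op 5 cut(0, 2): punch at orig (8,14); cuts so far [(8, 14)]; region rows[8,12) x cols[12,16) = 4x4
Unfold 1 (reflect across v@12): 2 holes -> [(8, 9), (8, 14)]
Unfold 2 (reflect across h@12): 4 holes -> [(8, 9), (8, 14), (15, 9), (15, 14)]
Unfold 3 (reflect across h@8): 8 holes -> [(0, 9), (0, 14), (7, 9), (7, 14), (8, 9), (8, 14), (15, 9), (15, 14)]
Unfold 4 (reflect across v@8): 16 holes -> [(0, 1), (0, 6), (0, 9), (0, 14), (7, 1), (7, 6), (7, 9), (7, 14), (8, 1), (8, 6), (8, 9), (8, 14), (15, 1), (15, 6), (15, 9), (15, 14)]
Holes: [(0, 1), (0, 6), (0, 9), (0, 14), (7, 1), (7, 6), (7, 9), (7, 14), (8, 1), (8, 6), (8, 9), (8, 14), (15, 1), (15, 6), (15, 9), (15, 14)]

Answer: no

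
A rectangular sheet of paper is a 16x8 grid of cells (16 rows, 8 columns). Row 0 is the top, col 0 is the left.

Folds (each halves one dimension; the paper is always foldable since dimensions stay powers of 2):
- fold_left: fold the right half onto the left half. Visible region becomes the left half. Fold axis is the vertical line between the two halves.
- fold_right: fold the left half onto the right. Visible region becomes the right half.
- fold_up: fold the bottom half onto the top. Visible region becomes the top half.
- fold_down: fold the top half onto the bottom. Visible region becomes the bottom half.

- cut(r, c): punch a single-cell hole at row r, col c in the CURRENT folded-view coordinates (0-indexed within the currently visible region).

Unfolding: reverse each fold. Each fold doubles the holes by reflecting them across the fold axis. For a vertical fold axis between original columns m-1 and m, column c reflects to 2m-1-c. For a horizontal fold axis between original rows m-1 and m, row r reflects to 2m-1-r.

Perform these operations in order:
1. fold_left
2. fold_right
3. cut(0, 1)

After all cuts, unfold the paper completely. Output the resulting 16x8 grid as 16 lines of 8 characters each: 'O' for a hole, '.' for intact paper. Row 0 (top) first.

Op 1 fold_left: fold axis v@4; visible region now rows[0,16) x cols[0,4) = 16x4
Op 2 fold_right: fold axis v@2; visible region now rows[0,16) x cols[2,4) = 16x2
Op 3 cut(0, 1): punch at orig (0,3); cuts so far [(0, 3)]; region rows[0,16) x cols[2,4) = 16x2
Unfold 1 (reflect across v@2): 2 holes -> [(0, 0), (0, 3)]
Unfold 2 (reflect across v@4): 4 holes -> [(0, 0), (0, 3), (0, 4), (0, 7)]

Answer: O..OO..O
........
........
........
........
........
........
........
........
........
........
........
........
........
........
........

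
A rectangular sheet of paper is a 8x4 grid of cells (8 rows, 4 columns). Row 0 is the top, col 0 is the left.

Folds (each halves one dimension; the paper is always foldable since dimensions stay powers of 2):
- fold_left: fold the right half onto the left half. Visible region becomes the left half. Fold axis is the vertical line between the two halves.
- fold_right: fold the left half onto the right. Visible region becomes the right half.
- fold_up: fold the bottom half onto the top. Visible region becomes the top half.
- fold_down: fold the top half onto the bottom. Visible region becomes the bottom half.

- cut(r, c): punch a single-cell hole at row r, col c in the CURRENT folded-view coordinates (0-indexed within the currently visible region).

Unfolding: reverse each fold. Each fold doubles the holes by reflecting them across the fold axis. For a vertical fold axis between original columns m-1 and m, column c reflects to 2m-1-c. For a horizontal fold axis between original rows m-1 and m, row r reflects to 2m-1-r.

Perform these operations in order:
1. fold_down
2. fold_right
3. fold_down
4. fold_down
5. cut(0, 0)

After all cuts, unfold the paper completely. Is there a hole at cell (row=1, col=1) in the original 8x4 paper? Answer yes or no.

Answer: yes

Derivation:
Op 1 fold_down: fold axis h@4; visible region now rows[4,8) x cols[0,4) = 4x4
Op 2 fold_right: fold axis v@2; visible region now rows[4,8) x cols[2,4) = 4x2
Op 3 fold_down: fold axis h@6; visible region now rows[6,8) x cols[2,4) = 2x2
Op 4 fold_down: fold axis h@7; visible region now rows[7,8) x cols[2,4) = 1x2
Op 5 cut(0, 0): punch at orig (7,2); cuts so far [(7, 2)]; region rows[7,8) x cols[2,4) = 1x2
Unfold 1 (reflect across h@7): 2 holes -> [(6, 2), (7, 2)]
Unfold 2 (reflect across h@6): 4 holes -> [(4, 2), (5, 2), (6, 2), (7, 2)]
Unfold 3 (reflect across v@2): 8 holes -> [(4, 1), (4, 2), (5, 1), (5, 2), (6, 1), (6, 2), (7, 1), (7, 2)]
Unfold 4 (reflect across h@4): 16 holes -> [(0, 1), (0, 2), (1, 1), (1, 2), (2, 1), (2, 2), (3, 1), (3, 2), (4, 1), (4, 2), (5, 1), (5, 2), (6, 1), (6, 2), (7, 1), (7, 2)]
Holes: [(0, 1), (0, 2), (1, 1), (1, 2), (2, 1), (2, 2), (3, 1), (3, 2), (4, 1), (4, 2), (5, 1), (5, 2), (6, 1), (6, 2), (7, 1), (7, 2)]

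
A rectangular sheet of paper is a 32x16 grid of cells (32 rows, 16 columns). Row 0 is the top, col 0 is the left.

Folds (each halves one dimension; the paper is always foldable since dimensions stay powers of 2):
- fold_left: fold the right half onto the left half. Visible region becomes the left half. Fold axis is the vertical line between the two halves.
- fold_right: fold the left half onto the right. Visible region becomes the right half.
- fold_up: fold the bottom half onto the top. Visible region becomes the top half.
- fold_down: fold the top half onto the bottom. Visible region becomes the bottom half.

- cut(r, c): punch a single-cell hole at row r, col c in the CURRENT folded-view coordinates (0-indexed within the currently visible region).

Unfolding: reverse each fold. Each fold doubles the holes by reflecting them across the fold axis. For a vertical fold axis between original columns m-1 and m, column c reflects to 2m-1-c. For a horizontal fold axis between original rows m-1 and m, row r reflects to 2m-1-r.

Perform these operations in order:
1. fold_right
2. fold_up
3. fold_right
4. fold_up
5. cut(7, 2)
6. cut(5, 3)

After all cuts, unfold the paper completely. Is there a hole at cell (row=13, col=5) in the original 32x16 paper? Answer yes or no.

Answer: no

Derivation:
Op 1 fold_right: fold axis v@8; visible region now rows[0,32) x cols[8,16) = 32x8
Op 2 fold_up: fold axis h@16; visible region now rows[0,16) x cols[8,16) = 16x8
Op 3 fold_right: fold axis v@12; visible region now rows[0,16) x cols[12,16) = 16x4
Op 4 fold_up: fold axis h@8; visible region now rows[0,8) x cols[12,16) = 8x4
Op 5 cut(7, 2): punch at orig (7,14); cuts so far [(7, 14)]; region rows[0,8) x cols[12,16) = 8x4
Op 6 cut(5, 3): punch at orig (5,15); cuts so far [(5, 15), (7, 14)]; region rows[0,8) x cols[12,16) = 8x4
Unfold 1 (reflect across h@8): 4 holes -> [(5, 15), (7, 14), (8, 14), (10, 15)]
Unfold 2 (reflect across v@12): 8 holes -> [(5, 8), (5, 15), (7, 9), (7, 14), (8, 9), (8, 14), (10, 8), (10, 15)]
Unfold 3 (reflect across h@16): 16 holes -> [(5, 8), (5, 15), (7, 9), (7, 14), (8, 9), (8, 14), (10, 8), (10, 15), (21, 8), (21, 15), (23, 9), (23, 14), (24, 9), (24, 14), (26, 8), (26, 15)]
Unfold 4 (reflect across v@8): 32 holes -> [(5, 0), (5, 7), (5, 8), (5, 15), (7, 1), (7, 6), (7, 9), (7, 14), (8, 1), (8, 6), (8, 9), (8, 14), (10, 0), (10, 7), (10, 8), (10, 15), (21, 0), (21, 7), (21, 8), (21, 15), (23, 1), (23, 6), (23, 9), (23, 14), (24, 1), (24, 6), (24, 9), (24, 14), (26, 0), (26, 7), (26, 8), (26, 15)]
Holes: [(5, 0), (5, 7), (5, 8), (5, 15), (7, 1), (7, 6), (7, 9), (7, 14), (8, 1), (8, 6), (8, 9), (8, 14), (10, 0), (10, 7), (10, 8), (10, 15), (21, 0), (21, 7), (21, 8), (21, 15), (23, 1), (23, 6), (23, 9), (23, 14), (24, 1), (24, 6), (24, 9), (24, 14), (26, 0), (26, 7), (26, 8), (26, 15)]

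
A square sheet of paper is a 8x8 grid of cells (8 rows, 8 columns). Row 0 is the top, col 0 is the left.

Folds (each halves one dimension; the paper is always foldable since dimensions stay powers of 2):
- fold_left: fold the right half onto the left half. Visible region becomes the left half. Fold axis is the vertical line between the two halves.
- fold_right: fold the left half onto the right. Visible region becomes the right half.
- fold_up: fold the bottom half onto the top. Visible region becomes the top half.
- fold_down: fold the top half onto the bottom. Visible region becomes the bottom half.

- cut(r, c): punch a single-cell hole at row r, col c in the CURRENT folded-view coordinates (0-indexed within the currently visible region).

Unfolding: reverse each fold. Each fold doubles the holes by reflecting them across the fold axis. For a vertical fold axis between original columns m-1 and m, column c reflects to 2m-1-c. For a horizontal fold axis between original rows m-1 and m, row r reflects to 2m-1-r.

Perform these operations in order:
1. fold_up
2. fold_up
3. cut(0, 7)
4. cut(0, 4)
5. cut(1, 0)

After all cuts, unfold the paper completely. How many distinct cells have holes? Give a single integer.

Answer: 12

Derivation:
Op 1 fold_up: fold axis h@4; visible region now rows[0,4) x cols[0,8) = 4x8
Op 2 fold_up: fold axis h@2; visible region now rows[0,2) x cols[0,8) = 2x8
Op 3 cut(0, 7): punch at orig (0,7); cuts so far [(0, 7)]; region rows[0,2) x cols[0,8) = 2x8
Op 4 cut(0, 4): punch at orig (0,4); cuts so far [(0, 4), (0, 7)]; region rows[0,2) x cols[0,8) = 2x8
Op 5 cut(1, 0): punch at orig (1,0); cuts so far [(0, 4), (0, 7), (1, 0)]; region rows[0,2) x cols[0,8) = 2x8
Unfold 1 (reflect across h@2): 6 holes -> [(0, 4), (0, 7), (1, 0), (2, 0), (3, 4), (3, 7)]
Unfold 2 (reflect across h@4): 12 holes -> [(0, 4), (0, 7), (1, 0), (2, 0), (3, 4), (3, 7), (4, 4), (4, 7), (5, 0), (6, 0), (7, 4), (7, 7)]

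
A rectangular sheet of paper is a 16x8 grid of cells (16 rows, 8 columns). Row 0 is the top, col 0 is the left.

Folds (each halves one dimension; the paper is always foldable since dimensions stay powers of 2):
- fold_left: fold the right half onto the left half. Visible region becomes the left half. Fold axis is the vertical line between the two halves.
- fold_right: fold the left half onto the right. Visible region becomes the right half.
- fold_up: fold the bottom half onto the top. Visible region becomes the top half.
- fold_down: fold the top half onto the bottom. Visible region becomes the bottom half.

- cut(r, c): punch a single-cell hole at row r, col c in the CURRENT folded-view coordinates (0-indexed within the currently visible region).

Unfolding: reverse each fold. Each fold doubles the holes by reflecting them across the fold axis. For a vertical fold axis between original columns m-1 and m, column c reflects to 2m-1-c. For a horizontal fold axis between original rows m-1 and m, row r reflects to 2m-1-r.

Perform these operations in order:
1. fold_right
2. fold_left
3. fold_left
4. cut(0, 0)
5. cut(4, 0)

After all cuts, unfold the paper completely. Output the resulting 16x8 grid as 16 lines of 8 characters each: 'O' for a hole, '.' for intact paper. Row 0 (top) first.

Answer: OOOOOOOO
........
........
........
OOOOOOOO
........
........
........
........
........
........
........
........
........
........
........

Derivation:
Op 1 fold_right: fold axis v@4; visible region now rows[0,16) x cols[4,8) = 16x4
Op 2 fold_left: fold axis v@6; visible region now rows[0,16) x cols[4,6) = 16x2
Op 3 fold_left: fold axis v@5; visible region now rows[0,16) x cols[4,5) = 16x1
Op 4 cut(0, 0): punch at orig (0,4); cuts so far [(0, 4)]; region rows[0,16) x cols[4,5) = 16x1
Op 5 cut(4, 0): punch at orig (4,4); cuts so far [(0, 4), (4, 4)]; region rows[0,16) x cols[4,5) = 16x1
Unfold 1 (reflect across v@5): 4 holes -> [(0, 4), (0, 5), (4, 4), (4, 5)]
Unfold 2 (reflect across v@6): 8 holes -> [(0, 4), (0, 5), (0, 6), (0, 7), (4, 4), (4, 5), (4, 6), (4, 7)]
Unfold 3 (reflect across v@4): 16 holes -> [(0, 0), (0, 1), (0, 2), (0, 3), (0, 4), (0, 5), (0, 6), (0, 7), (4, 0), (4, 1), (4, 2), (4, 3), (4, 4), (4, 5), (4, 6), (4, 7)]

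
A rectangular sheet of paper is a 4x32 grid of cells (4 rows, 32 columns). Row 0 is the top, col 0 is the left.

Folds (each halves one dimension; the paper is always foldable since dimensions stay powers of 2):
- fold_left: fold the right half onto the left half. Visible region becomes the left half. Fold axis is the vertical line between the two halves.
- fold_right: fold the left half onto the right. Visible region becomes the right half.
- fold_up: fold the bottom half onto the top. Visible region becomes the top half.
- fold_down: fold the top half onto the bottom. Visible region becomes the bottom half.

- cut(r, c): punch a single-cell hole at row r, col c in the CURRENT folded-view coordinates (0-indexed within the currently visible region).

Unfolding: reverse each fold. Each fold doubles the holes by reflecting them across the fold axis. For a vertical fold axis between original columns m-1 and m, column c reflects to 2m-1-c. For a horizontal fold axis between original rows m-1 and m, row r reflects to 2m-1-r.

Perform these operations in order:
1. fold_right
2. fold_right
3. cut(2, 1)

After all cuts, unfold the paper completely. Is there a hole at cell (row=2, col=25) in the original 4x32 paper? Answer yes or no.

Answer: yes

Derivation:
Op 1 fold_right: fold axis v@16; visible region now rows[0,4) x cols[16,32) = 4x16
Op 2 fold_right: fold axis v@24; visible region now rows[0,4) x cols[24,32) = 4x8
Op 3 cut(2, 1): punch at orig (2,25); cuts so far [(2, 25)]; region rows[0,4) x cols[24,32) = 4x8
Unfold 1 (reflect across v@24): 2 holes -> [(2, 22), (2, 25)]
Unfold 2 (reflect across v@16): 4 holes -> [(2, 6), (2, 9), (2, 22), (2, 25)]
Holes: [(2, 6), (2, 9), (2, 22), (2, 25)]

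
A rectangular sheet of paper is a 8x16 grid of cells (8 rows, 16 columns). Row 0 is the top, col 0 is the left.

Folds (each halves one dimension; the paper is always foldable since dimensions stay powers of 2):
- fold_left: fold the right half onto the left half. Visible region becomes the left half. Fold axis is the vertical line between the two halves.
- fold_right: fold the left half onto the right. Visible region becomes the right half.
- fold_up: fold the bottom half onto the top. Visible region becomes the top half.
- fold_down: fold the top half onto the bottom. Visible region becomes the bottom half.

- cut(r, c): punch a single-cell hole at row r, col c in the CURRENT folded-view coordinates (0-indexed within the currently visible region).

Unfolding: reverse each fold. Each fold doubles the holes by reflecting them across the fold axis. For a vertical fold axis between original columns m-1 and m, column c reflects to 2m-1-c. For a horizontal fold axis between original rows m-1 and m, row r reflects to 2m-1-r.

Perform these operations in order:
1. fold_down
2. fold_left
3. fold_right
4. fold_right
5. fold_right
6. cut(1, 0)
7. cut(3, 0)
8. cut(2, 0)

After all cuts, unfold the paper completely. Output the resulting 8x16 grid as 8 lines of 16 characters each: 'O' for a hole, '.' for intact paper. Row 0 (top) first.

Answer: OOOOOOOOOOOOOOOO
OOOOOOOOOOOOOOOO
OOOOOOOOOOOOOOOO
................
................
OOOOOOOOOOOOOOOO
OOOOOOOOOOOOOOOO
OOOOOOOOOOOOOOOO

Derivation:
Op 1 fold_down: fold axis h@4; visible region now rows[4,8) x cols[0,16) = 4x16
Op 2 fold_left: fold axis v@8; visible region now rows[4,8) x cols[0,8) = 4x8
Op 3 fold_right: fold axis v@4; visible region now rows[4,8) x cols[4,8) = 4x4
Op 4 fold_right: fold axis v@6; visible region now rows[4,8) x cols[6,8) = 4x2
Op 5 fold_right: fold axis v@7; visible region now rows[4,8) x cols[7,8) = 4x1
Op 6 cut(1, 0): punch at orig (5,7); cuts so far [(5, 7)]; region rows[4,8) x cols[7,8) = 4x1
Op 7 cut(3, 0): punch at orig (7,7); cuts so far [(5, 7), (7, 7)]; region rows[4,8) x cols[7,8) = 4x1
Op 8 cut(2, 0): punch at orig (6,7); cuts so far [(5, 7), (6, 7), (7, 7)]; region rows[4,8) x cols[7,8) = 4x1
Unfold 1 (reflect across v@7): 6 holes -> [(5, 6), (5, 7), (6, 6), (6, 7), (7, 6), (7, 7)]
Unfold 2 (reflect across v@6): 12 holes -> [(5, 4), (5, 5), (5, 6), (5, 7), (6, 4), (6, 5), (6, 6), (6, 7), (7, 4), (7, 5), (7, 6), (7, 7)]
Unfold 3 (reflect across v@4): 24 holes -> [(5, 0), (5, 1), (5, 2), (5, 3), (5, 4), (5, 5), (5, 6), (5, 7), (6, 0), (6, 1), (6, 2), (6, 3), (6, 4), (6, 5), (6, 6), (6, 7), (7, 0), (7, 1), (7, 2), (7, 3), (7, 4), (7, 5), (7, 6), (7, 7)]
Unfold 4 (reflect across v@8): 48 holes -> [(5, 0), (5, 1), (5, 2), (5, 3), (5, 4), (5, 5), (5, 6), (5, 7), (5, 8), (5, 9), (5, 10), (5, 11), (5, 12), (5, 13), (5, 14), (5, 15), (6, 0), (6, 1), (6, 2), (6, 3), (6, 4), (6, 5), (6, 6), (6, 7), (6, 8), (6, 9), (6, 10), (6, 11), (6, 12), (6, 13), (6, 14), (6, 15), (7, 0), (7, 1), (7, 2), (7, 3), (7, 4), (7, 5), (7, 6), (7, 7), (7, 8), (7, 9), (7, 10), (7, 11), (7, 12), (7, 13), (7, 14), (7, 15)]
Unfold 5 (reflect across h@4): 96 holes -> [(0, 0), (0, 1), (0, 2), (0, 3), (0, 4), (0, 5), (0, 6), (0, 7), (0, 8), (0, 9), (0, 10), (0, 11), (0, 12), (0, 13), (0, 14), (0, 15), (1, 0), (1, 1), (1, 2), (1, 3), (1, 4), (1, 5), (1, 6), (1, 7), (1, 8), (1, 9), (1, 10), (1, 11), (1, 12), (1, 13), (1, 14), (1, 15), (2, 0), (2, 1), (2, 2), (2, 3), (2, 4), (2, 5), (2, 6), (2, 7), (2, 8), (2, 9), (2, 10), (2, 11), (2, 12), (2, 13), (2, 14), (2, 15), (5, 0), (5, 1), (5, 2), (5, 3), (5, 4), (5, 5), (5, 6), (5, 7), (5, 8), (5, 9), (5, 10), (5, 11), (5, 12), (5, 13), (5, 14), (5, 15), (6, 0), (6, 1), (6, 2), (6, 3), (6, 4), (6, 5), (6, 6), (6, 7), (6, 8), (6, 9), (6, 10), (6, 11), (6, 12), (6, 13), (6, 14), (6, 15), (7, 0), (7, 1), (7, 2), (7, 3), (7, 4), (7, 5), (7, 6), (7, 7), (7, 8), (7, 9), (7, 10), (7, 11), (7, 12), (7, 13), (7, 14), (7, 15)]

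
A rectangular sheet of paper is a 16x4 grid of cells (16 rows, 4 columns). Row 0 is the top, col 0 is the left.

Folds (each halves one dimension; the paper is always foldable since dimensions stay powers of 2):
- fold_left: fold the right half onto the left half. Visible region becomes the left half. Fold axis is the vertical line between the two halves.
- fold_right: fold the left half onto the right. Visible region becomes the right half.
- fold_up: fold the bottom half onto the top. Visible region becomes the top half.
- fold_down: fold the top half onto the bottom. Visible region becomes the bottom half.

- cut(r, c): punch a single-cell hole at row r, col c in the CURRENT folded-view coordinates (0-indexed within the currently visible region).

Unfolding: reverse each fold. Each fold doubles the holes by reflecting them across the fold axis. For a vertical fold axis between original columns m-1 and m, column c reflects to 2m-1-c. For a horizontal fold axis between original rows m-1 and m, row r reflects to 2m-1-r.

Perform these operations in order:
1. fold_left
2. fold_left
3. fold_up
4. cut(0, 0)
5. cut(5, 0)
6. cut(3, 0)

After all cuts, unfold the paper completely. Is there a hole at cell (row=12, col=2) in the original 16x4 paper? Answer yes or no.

Op 1 fold_left: fold axis v@2; visible region now rows[0,16) x cols[0,2) = 16x2
Op 2 fold_left: fold axis v@1; visible region now rows[0,16) x cols[0,1) = 16x1
Op 3 fold_up: fold axis h@8; visible region now rows[0,8) x cols[0,1) = 8x1
Op 4 cut(0, 0): punch at orig (0,0); cuts so far [(0, 0)]; region rows[0,8) x cols[0,1) = 8x1
Op 5 cut(5, 0): punch at orig (5,0); cuts so far [(0, 0), (5, 0)]; region rows[0,8) x cols[0,1) = 8x1
Op 6 cut(3, 0): punch at orig (3,0); cuts so far [(0, 0), (3, 0), (5, 0)]; region rows[0,8) x cols[0,1) = 8x1
Unfold 1 (reflect across h@8): 6 holes -> [(0, 0), (3, 0), (5, 0), (10, 0), (12, 0), (15, 0)]
Unfold 2 (reflect across v@1): 12 holes -> [(0, 0), (0, 1), (3, 0), (3, 1), (5, 0), (5, 1), (10, 0), (10, 1), (12, 0), (12, 1), (15, 0), (15, 1)]
Unfold 3 (reflect across v@2): 24 holes -> [(0, 0), (0, 1), (0, 2), (0, 3), (3, 0), (3, 1), (3, 2), (3, 3), (5, 0), (5, 1), (5, 2), (5, 3), (10, 0), (10, 1), (10, 2), (10, 3), (12, 0), (12, 1), (12, 2), (12, 3), (15, 0), (15, 1), (15, 2), (15, 3)]
Holes: [(0, 0), (0, 1), (0, 2), (0, 3), (3, 0), (3, 1), (3, 2), (3, 3), (5, 0), (5, 1), (5, 2), (5, 3), (10, 0), (10, 1), (10, 2), (10, 3), (12, 0), (12, 1), (12, 2), (12, 3), (15, 0), (15, 1), (15, 2), (15, 3)]

Answer: yes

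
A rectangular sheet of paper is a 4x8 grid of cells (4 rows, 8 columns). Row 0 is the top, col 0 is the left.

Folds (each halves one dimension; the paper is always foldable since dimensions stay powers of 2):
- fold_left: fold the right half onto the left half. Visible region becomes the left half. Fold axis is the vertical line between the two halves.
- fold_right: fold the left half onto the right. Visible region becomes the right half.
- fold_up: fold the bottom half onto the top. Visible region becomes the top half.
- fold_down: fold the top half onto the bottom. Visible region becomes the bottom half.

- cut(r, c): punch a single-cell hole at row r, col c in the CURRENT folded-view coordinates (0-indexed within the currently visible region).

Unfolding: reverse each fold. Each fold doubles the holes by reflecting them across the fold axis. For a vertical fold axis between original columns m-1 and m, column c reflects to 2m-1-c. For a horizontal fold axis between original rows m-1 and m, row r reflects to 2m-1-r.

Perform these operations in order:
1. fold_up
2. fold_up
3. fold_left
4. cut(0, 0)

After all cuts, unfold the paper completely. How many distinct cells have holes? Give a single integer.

Answer: 8

Derivation:
Op 1 fold_up: fold axis h@2; visible region now rows[0,2) x cols[0,8) = 2x8
Op 2 fold_up: fold axis h@1; visible region now rows[0,1) x cols[0,8) = 1x8
Op 3 fold_left: fold axis v@4; visible region now rows[0,1) x cols[0,4) = 1x4
Op 4 cut(0, 0): punch at orig (0,0); cuts so far [(0, 0)]; region rows[0,1) x cols[0,4) = 1x4
Unfold 1 (reflect across v@4): 2 holes -> [(0, 0), (0, 7)]
Unfold 2 (reflect across h@1): 4 holes -> [(0, 0), (0, 7), (1, 0), (1, 7)]
Unfold 3 (reflect across h@2): 8 holes -> [(0, 0), (0, 7), (1, 0), (1, 7), (2, 0), (2, 7), (3, 0), (3, 7)]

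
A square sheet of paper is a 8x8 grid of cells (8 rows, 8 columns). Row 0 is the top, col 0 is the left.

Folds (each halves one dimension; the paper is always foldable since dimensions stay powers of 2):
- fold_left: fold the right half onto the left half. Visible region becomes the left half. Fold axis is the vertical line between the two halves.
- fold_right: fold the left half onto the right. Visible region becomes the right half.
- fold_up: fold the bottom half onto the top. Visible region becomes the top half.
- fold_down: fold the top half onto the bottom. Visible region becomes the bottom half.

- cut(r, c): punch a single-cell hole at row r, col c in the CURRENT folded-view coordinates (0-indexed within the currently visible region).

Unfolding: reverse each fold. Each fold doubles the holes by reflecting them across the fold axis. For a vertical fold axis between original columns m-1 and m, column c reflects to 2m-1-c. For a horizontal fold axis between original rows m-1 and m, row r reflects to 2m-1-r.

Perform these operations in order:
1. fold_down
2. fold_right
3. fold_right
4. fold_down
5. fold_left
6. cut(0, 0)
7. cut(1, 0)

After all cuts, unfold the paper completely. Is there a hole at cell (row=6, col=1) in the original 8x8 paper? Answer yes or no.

Answer: yes

Derivation:
Op 1 fold_down: fold axis h@4; visible region now rows[4,8) x cols[0,8) = 4x8
Op 2 fold_right: fold axis v@4; visible region now rows[4,8) x cols[4,8) = 4x4
Op 3 fold_right: fold axis v@6; visible region now rows[4,8) x cols[6,8) = 4x2
Op 4 fold_down: fold axis h@6; visible region now rows[6,8) x cols[6,8) = 2x2
Op 5 fold_left: fold axis v@7; visible region now rows[6,8) x cols[6,7) = 2x1
Op 6 cut(0, 0): punch at orig (6,6); cuts so far [(6, 6)]; region rows[6,8) x cols[6,7) = 2x1
Op 7 cut(1, 0): punch at orig (7,6); cuts so far [(6, 6), (7, 6)]; region rows[6,8) x cols[6,7) = 2x1
Unfold 1 (reflect across v@7): 4 holes -> [(6, 6), (6, 7), (7, 6), (7, 7)]
Unfold 2 (reflect across h@6): 8 holes -> [(4, 6), (4, 7), (5, 6), (5, 7), (6, 6), (6, 7), (7, 6), (7, 7)]
Unfold 3 (reflect across v@6): 16 holes -> [(4, 4), (4, 5), (4, 6), (4, 7), (5, 4), (5, 5), (5, 6), (5, 7), (6, 4), (6, 5), (6, 6), (6, 7), (7, 4), (7, 5), (7, 6), (7, 7)]
Unfold 4 (reflect across v@4): 32 holes -> [(4, 0), (4, 1), (4, 2), (4, 3), (4, 4), (4, 5), (4, 6), (4, 7), (5, 0), (5, 1), (5, 2), (5, 3), (5, 4), (5, 5), (5, 6), (5, 7), (6, 0), (6, 1), (6, 2), (6, 3), (6, 4), (6, 5), (6, 6), (6, 7), (7, 0), (7, 1), (7, 2), (7, 3), (7, 4), (7, 5), (7, 6), (7, 7)]
Unfold 5 (reflect across h@4): 64 holes -> [(0, 0), (0, 1), (0, 2), (0, 3), (0, 4), (0, 5), (0, 6), (0, 7), (1, 0), (1, 1), (1, 2), (1, 3), (1, 4), (1, 5), (1, 6), (1, 7), (2, 0), (2, 1), (2, 2), (2, 3), (2, 4), (2, 5), (2, 6), (2, 7), (3, 0), (3, 1), (3, 2), (3, 3), (3, 4), (3, 5), (3, 6), (3, 7), (4, 0), (4, 1), (4, 2), (4, 3), (4, 4), (4, 5), (4, 6), (4, 7), (5, 0), (5, 1), (5, 2), (5, 3), (5, 4), (5, 5), (5, 6), (5, 7), (6, 0), (6, 1), (6, 2), (6, 3), (6, 4), (6, 5), (6, 6), (6, 7), (7, 0), (7, 1), (7, 2), (7, 3), (7, 4), (7, 5), (7, 6), (7, 7)]
Holes: [(0, 0), (0, 1), (0, 2), (0, 3), (0, 4), (0, 5), (0, 6), (0, 7), (1, 0), (1, 1), (1, 2), (1, 3), (1, 4), (1, 5), (1, 6), (1, 7), (2, 0), (2, 1), (2, 2), (2, 3), (2, 4), (2, 5), (2, 6), (2, 7), (3, 0), (3, 1), (3, 2), (3, 3), (3, 4), (3, 5), (3, 6), (3, 7), (4, 0), (4, 1), (4, 2), (4, 3), (4, 4), (4, 5), (4, 6), (4, 7), (5, 0), (5, 1), (5, 2), (5, 3), (5, 4), (5, 5), (5, 6), (5, 7), (6, 0), (6, 1), (6, 2), (6, 3), (6, 4), (6, 5), (6, 6), (6, 7), (7, 0), (7, 1), (7, 2), (7, 3), (7, 4), (7, 5), (7, 6), (7, 7)]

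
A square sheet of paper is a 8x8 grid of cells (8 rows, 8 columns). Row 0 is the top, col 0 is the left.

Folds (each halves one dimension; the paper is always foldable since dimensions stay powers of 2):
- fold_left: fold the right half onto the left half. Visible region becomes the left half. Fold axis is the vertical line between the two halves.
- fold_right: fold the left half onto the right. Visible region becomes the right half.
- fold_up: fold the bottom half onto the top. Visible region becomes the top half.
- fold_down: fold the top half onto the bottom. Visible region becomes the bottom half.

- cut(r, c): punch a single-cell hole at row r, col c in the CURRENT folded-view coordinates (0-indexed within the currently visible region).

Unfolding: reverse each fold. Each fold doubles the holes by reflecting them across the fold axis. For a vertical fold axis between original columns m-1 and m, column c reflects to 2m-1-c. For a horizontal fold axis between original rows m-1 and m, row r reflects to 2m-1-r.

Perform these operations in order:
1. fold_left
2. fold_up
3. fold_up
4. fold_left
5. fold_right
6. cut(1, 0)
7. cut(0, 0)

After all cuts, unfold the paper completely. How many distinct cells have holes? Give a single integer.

Answer: 64

Derivation:
Op 1 fold_left: fold axis v@4; visible region now rows[0,8) x cols[0,4) = 8x4
Op 2 fold_up: fold axis h@4; visible region now rows[0,4) x cols[0,4) = 4x4
Op 3 fold_up: fold axis h@2; visible region now rows[0,2) x cols[0,4) = 2x4
Op 4 fold_left: fold axis v@2; visible region now rows[0,2) x cols[0,2) = 2x2
Op 5 fold_right: fold axis v@1; visible region now rows[0,2) x cols[1,2) = 2x1
Op 6 cut(1, 0): punch at orig (1,1); cuts so far [(1, 1)]; region rows[0,2) x cols[1,2) = 2x1
Op 7 cut(0, 0): punch at orig (0,1); cuts so far [(0, 1), (1, 1)]; region rows[0,2) x cols[1,2) = 2x1
Unfold 1 (reflect across v@1): 4 holes -> [(0, 0), (0, 1), (1, 0), (1, 1)]
Unfold 2 (reflect across v@2): 8 holes -> [(0, 0), (0, 1), (0, 2), (0, 3), (1, 0), (1, 1), (1, 2), (1, 3)]
Unfold 3 (reflect across h@2): 16 holes -> [(0, 0), (0, 1), (0, 2), (0, 3), (1, 0), (1, 1), (1, 2), (1, 3), (2, 0), (2, 1), (2, 2), (2, 3), (3, 0), (3, 1), (3, 2), (3, 3)]
Unfold 4 (reflect across h@4): 32 holes -> [(0, 0), (0, 1), (0, 2), (0, 3), (1, 0), (1, 1), (1, 2), (1, 3), (2, 0), (2, 1), (2, 2), (2, 3), (3, 0), (3, 1), (3, 2), (3, 3), (4, 0), (4, 1), (4, 2), (4, 3), (5, 0), (5, 1), (5, 2), (5, 3), (6, 0), (6, 1), (6, 2), (6, 3), (7, 0), (7, 1), (7, 2), (7, 3)]
Unfold 5 (reflect across v@4): 64 holes -> [(0, 0), (0, 1), (0, 2), (0, 3), (0, 4), (0, 5), (0, 6), (0, 7), (1, 0), (1, 1), (1, 2), (1, 3), (1, 4), (1, 5), (1, 6), (1, 7), (2, 0), (2, 1), (2, 2), (2, 3), (2, 4), (2, 5), (2, 6), (2, 7), (3, 0), (3, 1), (3, 2), (3, 3), (3, 4), (3, 5), (3, 6), (3, 7), (4, 0), (4, 1), (4, 2), (4, 3), (4, 4), (4, 5), (4, 6), (4, 7), (5, 0), (5, 1), (5, 2), (5, 3), (5, 4), (5, 5), (5, 6), (5, 7), (6, 0), (6, 1), (6, 2), (6, 3), (6, 4), (6, 5), (6, 6), (6, 7), (7, 0), (7, 1), (7, 2), (7, 3), (7, 4), (7, 5), (7, 6), (7, 7)]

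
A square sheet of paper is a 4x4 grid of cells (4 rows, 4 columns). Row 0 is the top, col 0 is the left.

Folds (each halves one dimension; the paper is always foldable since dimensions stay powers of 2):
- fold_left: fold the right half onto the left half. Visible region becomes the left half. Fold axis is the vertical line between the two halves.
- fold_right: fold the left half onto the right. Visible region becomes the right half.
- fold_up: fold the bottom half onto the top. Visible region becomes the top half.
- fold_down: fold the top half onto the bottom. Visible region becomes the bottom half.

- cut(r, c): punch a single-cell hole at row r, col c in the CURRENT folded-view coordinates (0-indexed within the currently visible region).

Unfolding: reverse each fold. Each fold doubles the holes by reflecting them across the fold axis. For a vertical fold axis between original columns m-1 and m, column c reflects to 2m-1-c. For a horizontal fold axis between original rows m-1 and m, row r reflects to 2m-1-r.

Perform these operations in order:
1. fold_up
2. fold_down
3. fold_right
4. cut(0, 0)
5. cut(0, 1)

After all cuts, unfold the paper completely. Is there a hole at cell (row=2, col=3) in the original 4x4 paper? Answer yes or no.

Answer: yes

Derivation:
Op 1 fold_up: fold axis h@2; visible region now rows[0,2) x cols[0,4) = 2x4
Op 2 fold_down: fold axis h@1; visible region now rows[1,2) x cols[0,4) = 1x4
Op 3 fold_right: fold axis v@2; visible region now rows[1,2) x cols[2,4) = 1x2
Op 4 cut(0, 0): punch at orig (1,2); cuts so far [(1, 2)]; region rows[1,2) x cols[2,4) = 1x2
Op 5 cut(0, 1): punch at orig (1,3); cuts so far [(1, 2), (1, 3)]; region rows[1,2) x cols[2,4) = 1x2
Unfold 1 (reflect across v@2): 4 holes -> [(1, 0), (1, 1), (1, 2), (1, 3)]
Unfold 2 (reflect across h@1): 8 holes -> [(0, 0), (0, 1), (0, 2), (0, 3), (1, 0), (1, 1), (1, 2), (1, 3)]
Unfold 3 (reflect across h@2): 16 holes -> [(0, 0), (0, 1), (0, 2), (0, 3), (1, 0), (1, 1), (1, 2), (1, 3), (2, 0), (2, 1), (2, 2), (2, 3), (3, 0), (3, 1), (3, 2), (3, 3)]
Holes: [(0, 0), (0, 1), (0, 2), (0, 3), (1, 0), (1, 1), (1, 2), (1, 3), (2, 0), (2, 1), (2, 2), (2, 3), (3, 0), (3, 1), (3, 2), (3, 3)]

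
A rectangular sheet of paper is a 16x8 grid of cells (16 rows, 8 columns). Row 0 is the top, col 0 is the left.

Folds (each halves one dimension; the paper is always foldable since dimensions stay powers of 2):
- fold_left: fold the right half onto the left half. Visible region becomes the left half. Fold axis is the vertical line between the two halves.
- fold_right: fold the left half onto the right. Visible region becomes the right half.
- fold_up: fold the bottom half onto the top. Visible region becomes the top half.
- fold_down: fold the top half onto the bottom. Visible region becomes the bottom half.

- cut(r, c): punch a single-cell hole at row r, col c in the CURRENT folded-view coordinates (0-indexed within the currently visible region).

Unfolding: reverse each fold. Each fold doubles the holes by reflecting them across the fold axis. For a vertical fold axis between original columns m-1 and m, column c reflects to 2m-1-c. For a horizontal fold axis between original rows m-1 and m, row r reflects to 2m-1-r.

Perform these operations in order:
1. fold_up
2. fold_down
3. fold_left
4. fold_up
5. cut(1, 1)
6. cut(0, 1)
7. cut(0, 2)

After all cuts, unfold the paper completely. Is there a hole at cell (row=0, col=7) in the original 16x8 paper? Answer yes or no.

Answer: no

Derivation:
Op 1 fold_up: fold axis h@8; visible region now rows[0,8) x cols[0,8) = 8x8
Op 2 fold_down: fold axis h@4; visible region now rows[4,8) x cols[0,8) = 4x8
Op 3 fold_left: fold axis v@4; visible region now rows[4,8) x cols[0,4) = 4x4
Op 4 fold_up: fold axis h@6; visible region now rows[4,6) x cols[0,4) = 2x4
Op 5 cut(1, 1): punch at orig (5,1); cuts so far [(5, 1)]; region rows[4,6) x cols[0,4) = 2x4
Op 6 cut(0, 1): punch at orig (4,1); cuts so far [(4, 1), (5, 1)]; region rows[4,6) x cols[0,4) = 2x4
Op 7 cut(0, 2): punch at orig (4,2); cuts so far [(4, 1), (4, 2), (5, 1)]; region rows[4,6) x cols[0,4) = 2x4
Unfold 1 (reflect across h@6): 6 holes -> [(4, 1), (4, 2), (5, 1), (6, 1), (7, 1), (7, 2)]
Unfold 2 (reflect across v@4): 12 holes -> [(4, 1), (4, 2), (4, 5), (4, 6), (5, 1), (5, 6), (6, 1), (6, 6), (7, 1), (7, 2), (7, 5), (7, 6)]
Unfold 3 (reflect across h@4): 24 holes -> [(0, 1), (0, 2), (0, 5), (0, 6), (1, 1), (1, 6), (2, 1), (2, 6), (3, 1), (3, 2), (3, 5), (3, 6), (4, 1), (4, 2), (4, 5), (4, 6), (5, 1), (5, 6), (6, 1), (6, 6), (7, 1), (7, 2), (7, 5), (7, 6)]
Unfold 4 (reflect across h@8): 48 holes -> [(0, 1), (0, 2), (0, 5), (0, 6), (1, 1), (1, 6), (2, 1), (2, 6), (3, 1), (3, 2), (3, 5), (3, 6), (4, 1), (4, 2), (4, 5), (4, 6), (5, 1), (5, 6), (6, 1), (6, 6), (7, 1), (7, 2), (7, 5), (7, 6), (8, 1), (8, 2), (8, 5), (8, 6), (9, 1), (9, 6), (10, 1), (10, 6), (11, 1), (11, 2), (11, 5), (11, 6), (12, 1), (12, 2), (12, 5), (12, 6), (13, 1), (13, 6), (14, 1), (14, 6), (15, 1), (15, 2), (15, 5), (15, 6)]
Holes: [(0, 1), (0, 2), (0, 5), (0, 6), (1, 1), (1, 6), (2, 1), (2, 6), (3, 1), (3, 2), (3, 5), (3, 6), (4, 1), (4, 2), (4, 5), (4, 6), (5, 1), (5, 6), (6, 1), (6, 6), (7, 1), (7, 2), (7, 5), (7, 6), (8, 1), (8, 2), (8, 5), (8, 6), (9, 1), (9, 6), (10, 1), (10, 6), (11, 1), (11, 2), (11, 5), (11, 6), (12, 1), (12, 2), (12, 5), (12, 6), (13, 1), (13, 6), (14, 1), (14, 6), (15, 1), (15, 2), (15, 5), (15, 6)]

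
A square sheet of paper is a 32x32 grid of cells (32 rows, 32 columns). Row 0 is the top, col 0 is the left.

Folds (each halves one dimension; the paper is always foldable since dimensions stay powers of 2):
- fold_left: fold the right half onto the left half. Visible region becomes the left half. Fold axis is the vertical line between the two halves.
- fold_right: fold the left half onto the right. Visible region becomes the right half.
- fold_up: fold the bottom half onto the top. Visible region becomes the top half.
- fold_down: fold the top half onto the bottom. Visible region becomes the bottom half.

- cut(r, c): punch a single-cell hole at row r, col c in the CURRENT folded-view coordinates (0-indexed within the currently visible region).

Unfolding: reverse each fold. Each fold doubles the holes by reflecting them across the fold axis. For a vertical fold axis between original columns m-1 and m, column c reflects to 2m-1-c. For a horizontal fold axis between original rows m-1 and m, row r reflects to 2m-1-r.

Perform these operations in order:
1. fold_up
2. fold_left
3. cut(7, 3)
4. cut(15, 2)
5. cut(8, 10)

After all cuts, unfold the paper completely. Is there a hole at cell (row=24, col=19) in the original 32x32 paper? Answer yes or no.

Answer: no

Derivation:
Op 1 fold_up: fold axis h@16; visible region now rows[0,16) x cols[0,32) = 16x32
Op 2 fold_left: fold axis v@16; visible region now rows[0,16) x cols[0,16) = 16x16
Op 3 cut(7, 3): punch at orig (7,3); cuts so far [(7, 3)]; region rows[0,16) x cols[0,16) = 16x16
Op 4 cut(15, 2): punch at orig (15,2); cuts so far [(7, 3), (15, 2)]; region rows[0,16) x cols[0,16) = 16x16
Op 5 cut(8, 10): punch at orig (8,10); cuts so far [(7, 3), (8, 10), (15, 2)]; region rows[0,16) x cols[0,16) = 16x16
Unfold 1 (reflect across v@16): 6 holes -> [(7, 3), (7, 28), (8, 10), (8, 21), (15, 2), (15, 29)]
Unfold 2 (reflect across h@16): 12 holes -> [(7, 3), (7, 28), (8, 10), (8, 21), (15, 2), (15, 29), (16, 2), (16, 29), (23, 10), (23, 21), (24, 3), (24, 28)]
Holes: [(7, 3), (7, 28), (8, 10), (8, 21), (15, 2), (15, 29), (16, 2), (16, 29), (23, 10), (23, 21), (24, 3), (24, 28)]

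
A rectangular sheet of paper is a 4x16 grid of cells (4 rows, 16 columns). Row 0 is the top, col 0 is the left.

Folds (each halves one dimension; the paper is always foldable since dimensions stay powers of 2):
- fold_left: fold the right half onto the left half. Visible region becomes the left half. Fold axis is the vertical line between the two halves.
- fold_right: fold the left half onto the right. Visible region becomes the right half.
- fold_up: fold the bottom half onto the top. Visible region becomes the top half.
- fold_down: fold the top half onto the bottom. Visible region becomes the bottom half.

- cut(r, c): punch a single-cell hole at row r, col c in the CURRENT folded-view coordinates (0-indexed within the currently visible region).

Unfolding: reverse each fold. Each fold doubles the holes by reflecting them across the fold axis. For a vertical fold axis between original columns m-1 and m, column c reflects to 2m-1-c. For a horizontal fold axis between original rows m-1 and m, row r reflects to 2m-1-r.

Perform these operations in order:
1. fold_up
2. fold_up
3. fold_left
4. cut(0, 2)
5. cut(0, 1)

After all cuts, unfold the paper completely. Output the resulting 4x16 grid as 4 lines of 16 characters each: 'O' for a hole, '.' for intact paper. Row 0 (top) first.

Op 1 fold_up: fold axis h@2; visible region now rows[0,2) x cols[0,16) = 2x16
Op 2 fold_up: fold axis h@1; visible region now rows[0,1) x cols[0,16) = 1x16
Op 3 fold_left: fold axis v@8; visible region now rows[0,1) x cols[0,8) = 1x8
Op 4 cut(0, 2): punch at orig (0,2); cuts so far [(0, 2)]; region rows[0,1) x cols[0,8) = 1x8
Op 5 cut(0, 1): punch at orig (0,1); cuts so far [(0, 1), (0, 2)]; region rows[0,1) x cols[0,8) = 1x8
Unfold 1 (reflect across v@8): 4 holes -> [(0, 1), (0, 2), (0, 13), (0, 14)]
Unfold 2 (reflect across h@1): 8 holes -> [(0, 1), (0, 2), (0, 13), (0, 14), (1, 1), (1, 2), (1, 13), (1, 14)]
Unfold 3 (reflect across h@2): 16 holes -> [(0, 1), (0, 2), (0, 13), (0, 14), (1, 1), (1, 2), (1, 13), (1, 14), (2, 1), (2, 2), (2, 13), (2, 14), (3, 1), (3, 2), (3, 13), (3, 14)]

Answer: .OO..........OO.
.OO..........OO.
.OO..........OO.
.OO..........OO.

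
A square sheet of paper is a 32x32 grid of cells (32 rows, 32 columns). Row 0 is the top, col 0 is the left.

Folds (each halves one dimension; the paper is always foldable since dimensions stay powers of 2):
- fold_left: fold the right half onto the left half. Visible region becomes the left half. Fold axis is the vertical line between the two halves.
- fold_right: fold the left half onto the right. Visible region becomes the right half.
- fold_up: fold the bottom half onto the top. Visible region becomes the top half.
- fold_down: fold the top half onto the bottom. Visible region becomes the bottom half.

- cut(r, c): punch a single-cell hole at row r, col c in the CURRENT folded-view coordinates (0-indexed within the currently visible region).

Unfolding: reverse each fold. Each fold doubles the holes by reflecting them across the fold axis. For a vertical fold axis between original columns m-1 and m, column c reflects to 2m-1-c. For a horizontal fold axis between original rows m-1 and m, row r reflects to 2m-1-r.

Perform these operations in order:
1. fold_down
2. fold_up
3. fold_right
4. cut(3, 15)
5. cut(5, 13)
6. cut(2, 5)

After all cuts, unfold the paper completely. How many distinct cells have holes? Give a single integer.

Answer: 24

Derivation:
Op 1 fold_down: fold axis h@16; visible region now rows[16,32) x cols[0,32) = 16x32
Op 2 fold_up: fold axis h@24; visible region now rows[16,24) x cols[0,32) = 8x32
Op 3 fold_right: fold axis v@16; visible region now rows[16,24) x cols[16,32) = 8x16
Op 4 cut(3, 15): punch at orig (19,31); cuts so far [(19, 31)]; region rows[16,24) x cols[16,32) = 8x16
Op 5 cut(5, 13): punch at orig (21,29); cuts so far [(19, 31), (21, 29)]; region rows[16,24) x cols[16,32) = 8x16
Op 6 cut(2, 5): punch at orig (18,21); cuts so far [(18, 21), (19, 31), (21, 29)]; region rows[16,24) x cols[16,32) = 8x16
Unfold 1 (reflect across v@16): 6 holes -> [(18, 10), (18, 21), (19, 0), (19, 31), (21, 2), (21, 29)]
Unfold 2 (reflect across h@24): 12 holes -> [(18, 10), (18, 21), (19, 0), (19, 31), (21, 2), (21, 29), (26, 2), (26, 29), (28, 0), (28, 31), (29, 10), (29, 21)]
Unfold 3 (reflect across h@16): 24 holes -> [(2, 10), (2, 21), (3, 0), (3, 31), (5, 2), (5, 29), (10, 2), (10, 29), (12, 0), (12, 31), (13, 10), (13, 21), (18, 10), (18, 21), (19, 0), (19, 31), (21, 2), (21, 29), (26, 2), (26, 29), (28, 0), (28, 31), (29, 10), (29, 21)]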